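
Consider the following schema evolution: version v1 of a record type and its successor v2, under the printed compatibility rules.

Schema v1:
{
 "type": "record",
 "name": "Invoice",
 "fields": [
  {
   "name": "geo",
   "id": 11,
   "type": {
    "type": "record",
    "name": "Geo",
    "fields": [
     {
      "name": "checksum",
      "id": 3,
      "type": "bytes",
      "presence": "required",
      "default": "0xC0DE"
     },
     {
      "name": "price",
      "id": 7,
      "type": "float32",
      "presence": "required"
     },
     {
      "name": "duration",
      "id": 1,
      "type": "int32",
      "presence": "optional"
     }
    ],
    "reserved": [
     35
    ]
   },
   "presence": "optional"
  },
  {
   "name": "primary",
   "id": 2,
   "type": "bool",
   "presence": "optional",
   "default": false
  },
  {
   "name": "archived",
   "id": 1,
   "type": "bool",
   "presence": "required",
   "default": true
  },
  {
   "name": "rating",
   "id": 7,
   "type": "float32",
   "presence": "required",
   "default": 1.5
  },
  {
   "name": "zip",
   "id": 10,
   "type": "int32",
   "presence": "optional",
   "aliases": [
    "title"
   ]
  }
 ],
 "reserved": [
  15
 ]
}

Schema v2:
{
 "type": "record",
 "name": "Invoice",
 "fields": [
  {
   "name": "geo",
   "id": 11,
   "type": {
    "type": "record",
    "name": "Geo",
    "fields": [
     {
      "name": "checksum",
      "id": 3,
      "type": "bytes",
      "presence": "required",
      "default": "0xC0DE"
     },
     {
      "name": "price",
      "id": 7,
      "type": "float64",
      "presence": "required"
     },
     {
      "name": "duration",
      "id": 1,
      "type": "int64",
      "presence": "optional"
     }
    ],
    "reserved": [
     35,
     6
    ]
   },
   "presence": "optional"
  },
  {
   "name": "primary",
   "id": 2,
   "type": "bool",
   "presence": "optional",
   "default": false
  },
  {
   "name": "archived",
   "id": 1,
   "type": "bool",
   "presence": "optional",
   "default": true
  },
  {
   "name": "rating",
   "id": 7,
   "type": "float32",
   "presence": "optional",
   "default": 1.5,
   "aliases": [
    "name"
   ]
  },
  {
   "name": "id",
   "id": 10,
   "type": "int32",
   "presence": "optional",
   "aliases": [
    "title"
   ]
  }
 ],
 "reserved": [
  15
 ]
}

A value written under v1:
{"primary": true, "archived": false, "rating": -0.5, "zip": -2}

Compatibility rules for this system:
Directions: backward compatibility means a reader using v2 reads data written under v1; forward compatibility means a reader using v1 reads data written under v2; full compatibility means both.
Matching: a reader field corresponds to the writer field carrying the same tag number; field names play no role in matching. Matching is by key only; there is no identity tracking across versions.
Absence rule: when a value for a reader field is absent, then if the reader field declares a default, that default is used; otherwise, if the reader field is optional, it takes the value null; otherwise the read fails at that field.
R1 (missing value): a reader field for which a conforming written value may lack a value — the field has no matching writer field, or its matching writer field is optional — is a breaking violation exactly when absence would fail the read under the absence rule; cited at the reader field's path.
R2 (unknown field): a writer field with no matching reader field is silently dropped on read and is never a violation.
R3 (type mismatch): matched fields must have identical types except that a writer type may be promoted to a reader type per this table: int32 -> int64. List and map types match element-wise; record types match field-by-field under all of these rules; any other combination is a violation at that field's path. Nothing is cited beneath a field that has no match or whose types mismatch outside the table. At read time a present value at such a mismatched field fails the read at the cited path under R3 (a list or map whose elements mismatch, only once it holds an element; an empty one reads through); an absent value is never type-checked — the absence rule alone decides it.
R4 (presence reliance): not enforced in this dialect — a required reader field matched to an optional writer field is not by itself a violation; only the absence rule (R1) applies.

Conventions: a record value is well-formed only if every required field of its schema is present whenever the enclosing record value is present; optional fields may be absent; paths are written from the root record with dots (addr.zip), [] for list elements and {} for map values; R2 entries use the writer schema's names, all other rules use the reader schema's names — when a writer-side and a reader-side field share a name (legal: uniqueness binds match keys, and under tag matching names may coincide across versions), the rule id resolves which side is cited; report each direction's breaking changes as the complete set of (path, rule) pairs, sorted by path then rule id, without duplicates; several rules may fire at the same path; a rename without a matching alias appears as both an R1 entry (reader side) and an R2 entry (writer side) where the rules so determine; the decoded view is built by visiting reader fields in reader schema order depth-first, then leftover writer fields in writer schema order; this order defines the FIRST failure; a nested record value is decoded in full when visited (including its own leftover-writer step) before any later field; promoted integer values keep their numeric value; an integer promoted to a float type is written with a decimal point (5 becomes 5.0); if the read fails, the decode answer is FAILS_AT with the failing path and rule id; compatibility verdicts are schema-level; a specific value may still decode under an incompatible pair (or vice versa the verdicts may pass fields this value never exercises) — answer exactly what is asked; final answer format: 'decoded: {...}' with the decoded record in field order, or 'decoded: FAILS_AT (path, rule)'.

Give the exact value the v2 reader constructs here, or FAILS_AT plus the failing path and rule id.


decoded: {"geo": null, "primary": true, "archived": false, "rating": -0.5, "id": -2}

arrows below run writer -> reader for Invoice
decode walk for Invoice under reader schema v2:
  geo := null (missing; optional => null)
  primary := true
  archived := false
  rating := -0.5
  id := -2 (from writer zip)
  => decoded: {"geo": null, "primary": true, "archived": false, "rating": -0.5, "id": -2}
the other Invoice changes do not affect what is asked:
  field duration in record Geo: type int32 changed to int64 -> shifts the Invoice verdicts, not this decode
  field price in record Geo: type float32 changed to float64 -> shifts the Invoice verdicts, not this decode
  field rating in record Invoice: required changed to optional -> fires no rule on Invoice under this dialect and leaves the result unchanged
  field archived in record Invoice: required changed to optional -> fires no rule on Invoice under this dialect and leaves the result unchanged


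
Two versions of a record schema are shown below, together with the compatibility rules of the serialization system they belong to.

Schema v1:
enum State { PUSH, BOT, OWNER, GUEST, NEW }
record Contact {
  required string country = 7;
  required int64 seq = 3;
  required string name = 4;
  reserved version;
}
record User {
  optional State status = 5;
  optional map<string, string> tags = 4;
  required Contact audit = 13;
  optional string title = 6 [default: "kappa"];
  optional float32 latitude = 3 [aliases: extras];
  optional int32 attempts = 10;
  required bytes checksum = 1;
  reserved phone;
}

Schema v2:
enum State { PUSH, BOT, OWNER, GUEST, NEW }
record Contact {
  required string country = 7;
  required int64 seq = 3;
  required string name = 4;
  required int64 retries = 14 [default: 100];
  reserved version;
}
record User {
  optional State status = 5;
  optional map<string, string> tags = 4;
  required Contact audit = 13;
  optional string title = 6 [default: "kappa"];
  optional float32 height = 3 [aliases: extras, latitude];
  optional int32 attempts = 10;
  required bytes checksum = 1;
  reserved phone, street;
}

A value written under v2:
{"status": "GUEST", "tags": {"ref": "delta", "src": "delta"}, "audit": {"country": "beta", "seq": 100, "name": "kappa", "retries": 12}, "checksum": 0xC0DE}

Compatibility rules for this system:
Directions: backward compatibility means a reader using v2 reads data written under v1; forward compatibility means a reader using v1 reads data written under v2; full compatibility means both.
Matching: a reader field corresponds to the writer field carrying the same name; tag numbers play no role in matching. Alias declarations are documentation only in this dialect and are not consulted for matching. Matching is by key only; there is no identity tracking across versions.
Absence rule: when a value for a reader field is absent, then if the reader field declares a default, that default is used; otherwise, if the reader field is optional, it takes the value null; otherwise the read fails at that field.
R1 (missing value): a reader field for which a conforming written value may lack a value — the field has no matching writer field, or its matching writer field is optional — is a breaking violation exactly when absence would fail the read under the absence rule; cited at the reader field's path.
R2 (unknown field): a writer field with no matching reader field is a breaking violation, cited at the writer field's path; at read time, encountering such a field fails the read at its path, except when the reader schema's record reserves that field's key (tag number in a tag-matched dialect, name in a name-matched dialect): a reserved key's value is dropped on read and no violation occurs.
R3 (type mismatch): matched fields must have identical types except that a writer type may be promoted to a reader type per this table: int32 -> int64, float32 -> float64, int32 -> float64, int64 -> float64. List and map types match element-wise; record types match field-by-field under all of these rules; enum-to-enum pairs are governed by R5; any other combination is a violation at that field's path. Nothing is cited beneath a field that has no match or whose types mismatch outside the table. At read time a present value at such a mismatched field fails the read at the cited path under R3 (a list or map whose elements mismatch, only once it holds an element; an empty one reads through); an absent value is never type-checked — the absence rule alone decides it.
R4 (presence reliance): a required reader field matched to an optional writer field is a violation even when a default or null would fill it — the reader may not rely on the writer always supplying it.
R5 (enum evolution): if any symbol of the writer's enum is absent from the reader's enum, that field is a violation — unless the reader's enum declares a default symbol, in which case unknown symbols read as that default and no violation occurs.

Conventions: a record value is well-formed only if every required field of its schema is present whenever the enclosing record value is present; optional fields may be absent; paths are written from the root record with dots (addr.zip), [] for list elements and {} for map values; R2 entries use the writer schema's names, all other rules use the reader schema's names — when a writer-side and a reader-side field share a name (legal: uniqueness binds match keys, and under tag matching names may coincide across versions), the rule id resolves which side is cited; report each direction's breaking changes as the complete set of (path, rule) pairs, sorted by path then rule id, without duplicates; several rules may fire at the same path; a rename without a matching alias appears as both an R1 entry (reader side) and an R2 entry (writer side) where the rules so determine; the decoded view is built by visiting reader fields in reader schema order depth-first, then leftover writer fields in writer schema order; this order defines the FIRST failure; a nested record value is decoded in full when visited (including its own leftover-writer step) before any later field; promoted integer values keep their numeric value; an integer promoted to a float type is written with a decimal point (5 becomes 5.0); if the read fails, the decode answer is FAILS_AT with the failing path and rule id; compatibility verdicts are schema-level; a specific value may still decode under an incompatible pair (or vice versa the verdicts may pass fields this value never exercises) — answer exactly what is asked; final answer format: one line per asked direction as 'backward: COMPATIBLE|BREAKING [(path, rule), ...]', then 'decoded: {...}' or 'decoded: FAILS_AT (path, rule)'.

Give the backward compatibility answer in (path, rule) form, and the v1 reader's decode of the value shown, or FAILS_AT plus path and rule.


backward: BREAKING [(latitude, R2)]; decoded: FAILS_AT (audit.retries, R2)

the writer's type comes first in each User pair
checking backward for User: reader v2 against writer v1:
  status: paired with writer status (State -> State; writer optional)
  tags: paired with writer tags (map<string, string> -> map<string, string>; writer optional)
  audit: paired with writer audit (Contact -> Contact; writer required)
  title: paired with writer title (string -> string; writer optional)
  height: no writer-side match
  attempts: paired with writer attempts (int32 -> int32; writer optional)
  checksum: paired with writer checksum (bytes -> bytes; writer required)
  writer field latitude has no reader counterpart
  audit.country: paired with writer audit.country (string -> string; writer required)
  audit.seq: paired with writer audit.seq (int64 -> int64; writer required)
  audit.name: paired with writer audit.name (string -> string; writer required)
  audit.retries: no writer-side match
  rule R2 violated at latitude
  backward on User therefore BREAKING (1)
decode walk for User under reader schema v1:
  status := "GUEST"
  tags := {"ref": "delta", "src": "delta"}
  audit.country := "beta"
  audit.seq := 100
  audit.name := "kappa"
  read fails at audit.retries under R2 (unknown field)
  => FAILS_AT (audit.retries, R2)


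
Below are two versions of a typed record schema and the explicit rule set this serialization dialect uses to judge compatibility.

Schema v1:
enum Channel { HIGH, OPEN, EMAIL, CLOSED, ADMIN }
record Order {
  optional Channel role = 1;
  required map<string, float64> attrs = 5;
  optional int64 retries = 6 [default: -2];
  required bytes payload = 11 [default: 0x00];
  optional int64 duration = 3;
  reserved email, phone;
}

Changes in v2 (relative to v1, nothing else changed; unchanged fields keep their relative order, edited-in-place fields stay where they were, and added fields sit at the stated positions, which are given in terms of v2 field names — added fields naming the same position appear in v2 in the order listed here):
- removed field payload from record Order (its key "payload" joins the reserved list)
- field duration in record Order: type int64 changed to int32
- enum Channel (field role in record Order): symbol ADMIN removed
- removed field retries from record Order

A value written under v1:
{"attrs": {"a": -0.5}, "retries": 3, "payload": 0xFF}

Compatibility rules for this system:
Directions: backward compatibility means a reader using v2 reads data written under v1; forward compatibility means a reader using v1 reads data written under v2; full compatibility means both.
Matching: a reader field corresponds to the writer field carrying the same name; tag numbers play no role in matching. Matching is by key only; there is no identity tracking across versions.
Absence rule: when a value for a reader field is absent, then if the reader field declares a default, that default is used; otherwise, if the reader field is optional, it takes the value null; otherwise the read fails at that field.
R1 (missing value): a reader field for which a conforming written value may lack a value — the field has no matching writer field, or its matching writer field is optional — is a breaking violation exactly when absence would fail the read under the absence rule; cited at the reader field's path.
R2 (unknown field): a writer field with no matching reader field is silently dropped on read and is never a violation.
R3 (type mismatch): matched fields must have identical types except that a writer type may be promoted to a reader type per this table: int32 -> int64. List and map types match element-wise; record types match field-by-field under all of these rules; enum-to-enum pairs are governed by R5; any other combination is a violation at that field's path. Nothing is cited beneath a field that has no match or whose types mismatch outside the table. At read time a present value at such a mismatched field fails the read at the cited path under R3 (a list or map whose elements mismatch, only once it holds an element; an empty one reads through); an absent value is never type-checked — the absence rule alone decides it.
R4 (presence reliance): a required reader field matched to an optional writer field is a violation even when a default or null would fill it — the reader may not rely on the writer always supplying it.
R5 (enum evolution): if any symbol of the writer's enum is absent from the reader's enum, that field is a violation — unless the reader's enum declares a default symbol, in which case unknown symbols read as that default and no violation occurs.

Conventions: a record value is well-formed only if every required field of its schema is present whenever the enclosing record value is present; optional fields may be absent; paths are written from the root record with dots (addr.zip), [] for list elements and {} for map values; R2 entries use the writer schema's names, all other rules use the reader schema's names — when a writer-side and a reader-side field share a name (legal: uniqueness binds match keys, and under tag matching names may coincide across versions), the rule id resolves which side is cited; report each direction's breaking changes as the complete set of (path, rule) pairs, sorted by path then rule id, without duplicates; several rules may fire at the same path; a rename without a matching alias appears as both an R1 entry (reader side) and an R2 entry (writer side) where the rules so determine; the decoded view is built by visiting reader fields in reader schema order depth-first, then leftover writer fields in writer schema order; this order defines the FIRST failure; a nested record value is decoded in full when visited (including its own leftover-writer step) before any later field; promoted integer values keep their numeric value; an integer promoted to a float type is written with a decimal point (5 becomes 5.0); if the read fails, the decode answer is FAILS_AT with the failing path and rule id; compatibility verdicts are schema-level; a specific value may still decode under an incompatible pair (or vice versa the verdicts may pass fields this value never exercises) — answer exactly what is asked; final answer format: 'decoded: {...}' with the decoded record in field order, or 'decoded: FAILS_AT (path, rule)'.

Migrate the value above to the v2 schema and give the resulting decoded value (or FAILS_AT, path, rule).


decoded: {"role": null, "attrs": {"a": -0.5}, "duration": null}

arrows below run writer -> reader for Order
migrating the Order value to v2:
  role := null (not supplied -> null)
  attrs := {"a": -0.5}
  duration := null (not supplied -> null)
  writer retries: unmatched, discarded
  writer payload: unmatched, discarded
  => decoded: {"role": null, "attrs": {"a": -0.5}, "duration": null}
diffs on Order not affecting the asked answer:
  field duration in record Order: type int64 changed to int32 -> a verdict-level change on Order — the shown value reads the same
  enum Channel (field role in record Order): symbol ADMIN removed -> a verdict-level change on Order — the shown value reads the same


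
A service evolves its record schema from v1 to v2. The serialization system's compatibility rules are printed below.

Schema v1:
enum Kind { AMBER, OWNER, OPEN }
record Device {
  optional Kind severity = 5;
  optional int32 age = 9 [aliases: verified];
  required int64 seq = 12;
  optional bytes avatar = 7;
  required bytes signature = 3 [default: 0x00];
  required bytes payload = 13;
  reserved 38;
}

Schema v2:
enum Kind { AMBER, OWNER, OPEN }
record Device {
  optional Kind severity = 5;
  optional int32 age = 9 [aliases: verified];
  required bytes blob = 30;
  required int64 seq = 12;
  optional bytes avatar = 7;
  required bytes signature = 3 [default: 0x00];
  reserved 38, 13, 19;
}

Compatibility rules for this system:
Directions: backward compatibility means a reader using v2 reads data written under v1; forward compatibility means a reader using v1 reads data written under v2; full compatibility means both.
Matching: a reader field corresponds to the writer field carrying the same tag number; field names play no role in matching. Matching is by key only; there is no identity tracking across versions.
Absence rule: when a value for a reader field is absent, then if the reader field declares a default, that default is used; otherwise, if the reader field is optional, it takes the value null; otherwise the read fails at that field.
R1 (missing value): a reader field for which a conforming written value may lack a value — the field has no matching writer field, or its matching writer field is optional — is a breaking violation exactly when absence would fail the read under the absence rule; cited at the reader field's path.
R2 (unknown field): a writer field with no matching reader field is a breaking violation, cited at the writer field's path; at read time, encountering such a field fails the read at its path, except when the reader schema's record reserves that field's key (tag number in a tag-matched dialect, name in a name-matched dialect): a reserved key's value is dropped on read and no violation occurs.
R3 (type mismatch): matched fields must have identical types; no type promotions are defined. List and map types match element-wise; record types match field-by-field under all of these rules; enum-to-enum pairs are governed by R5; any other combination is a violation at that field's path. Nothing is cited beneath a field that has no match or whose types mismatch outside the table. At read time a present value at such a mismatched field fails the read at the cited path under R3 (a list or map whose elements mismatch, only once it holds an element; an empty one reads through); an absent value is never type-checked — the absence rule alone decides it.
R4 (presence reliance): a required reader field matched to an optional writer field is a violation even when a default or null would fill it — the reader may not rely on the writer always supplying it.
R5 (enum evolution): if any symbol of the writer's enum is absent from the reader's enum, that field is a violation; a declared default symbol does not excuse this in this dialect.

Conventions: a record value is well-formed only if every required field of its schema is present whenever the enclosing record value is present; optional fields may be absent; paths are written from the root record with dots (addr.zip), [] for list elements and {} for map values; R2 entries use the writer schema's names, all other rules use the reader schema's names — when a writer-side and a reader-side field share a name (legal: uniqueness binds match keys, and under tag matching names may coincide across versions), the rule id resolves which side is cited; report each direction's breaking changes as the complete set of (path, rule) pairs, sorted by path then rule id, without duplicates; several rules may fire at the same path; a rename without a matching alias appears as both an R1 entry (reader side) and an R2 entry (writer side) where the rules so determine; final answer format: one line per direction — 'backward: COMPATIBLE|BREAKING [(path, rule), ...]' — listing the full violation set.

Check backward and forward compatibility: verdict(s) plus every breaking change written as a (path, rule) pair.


each type pair in Device: writer, then reader
backward analysis of Device with v2 as reader and v1 as writer:
  severity: Kind -> Kind, writer optional; from severity
  age: int32 -> int32, writer optional; from age
  blob: no writer-side match
  seq: int64 -> int64, writer required; from seq
  avatar: bytes -> bytes, writer optional; from avatar
  signature: bytes -> bytes, writer required; from signature
  leftover writer field: payload
  violation R1 at blob
  => backward verdict for Device: BREAKING, 1 violation(s)
forward analysis of Device with v1 as reader and v2 as writer:
  severity: Kind -> Kind, writer optional; from severity
  age: int32 -> int32, writer optional; from age
  seq: int64 -> int64, writer required; from seq
  avatar: bytes -> bytes, writer optional; from avatar
  signature: bytes -> bytes, writer required; from signature
  payload: no writer-side match
  leftover writer field: blob
  violation R2 at blob
  violation R1 at payload
  => forward verdict for Device: BREAKING, 2 violation(s)

backward: BREAKING [(blob, R1)]; forward: BREAKING [(blob, R2), (payload, R1)]


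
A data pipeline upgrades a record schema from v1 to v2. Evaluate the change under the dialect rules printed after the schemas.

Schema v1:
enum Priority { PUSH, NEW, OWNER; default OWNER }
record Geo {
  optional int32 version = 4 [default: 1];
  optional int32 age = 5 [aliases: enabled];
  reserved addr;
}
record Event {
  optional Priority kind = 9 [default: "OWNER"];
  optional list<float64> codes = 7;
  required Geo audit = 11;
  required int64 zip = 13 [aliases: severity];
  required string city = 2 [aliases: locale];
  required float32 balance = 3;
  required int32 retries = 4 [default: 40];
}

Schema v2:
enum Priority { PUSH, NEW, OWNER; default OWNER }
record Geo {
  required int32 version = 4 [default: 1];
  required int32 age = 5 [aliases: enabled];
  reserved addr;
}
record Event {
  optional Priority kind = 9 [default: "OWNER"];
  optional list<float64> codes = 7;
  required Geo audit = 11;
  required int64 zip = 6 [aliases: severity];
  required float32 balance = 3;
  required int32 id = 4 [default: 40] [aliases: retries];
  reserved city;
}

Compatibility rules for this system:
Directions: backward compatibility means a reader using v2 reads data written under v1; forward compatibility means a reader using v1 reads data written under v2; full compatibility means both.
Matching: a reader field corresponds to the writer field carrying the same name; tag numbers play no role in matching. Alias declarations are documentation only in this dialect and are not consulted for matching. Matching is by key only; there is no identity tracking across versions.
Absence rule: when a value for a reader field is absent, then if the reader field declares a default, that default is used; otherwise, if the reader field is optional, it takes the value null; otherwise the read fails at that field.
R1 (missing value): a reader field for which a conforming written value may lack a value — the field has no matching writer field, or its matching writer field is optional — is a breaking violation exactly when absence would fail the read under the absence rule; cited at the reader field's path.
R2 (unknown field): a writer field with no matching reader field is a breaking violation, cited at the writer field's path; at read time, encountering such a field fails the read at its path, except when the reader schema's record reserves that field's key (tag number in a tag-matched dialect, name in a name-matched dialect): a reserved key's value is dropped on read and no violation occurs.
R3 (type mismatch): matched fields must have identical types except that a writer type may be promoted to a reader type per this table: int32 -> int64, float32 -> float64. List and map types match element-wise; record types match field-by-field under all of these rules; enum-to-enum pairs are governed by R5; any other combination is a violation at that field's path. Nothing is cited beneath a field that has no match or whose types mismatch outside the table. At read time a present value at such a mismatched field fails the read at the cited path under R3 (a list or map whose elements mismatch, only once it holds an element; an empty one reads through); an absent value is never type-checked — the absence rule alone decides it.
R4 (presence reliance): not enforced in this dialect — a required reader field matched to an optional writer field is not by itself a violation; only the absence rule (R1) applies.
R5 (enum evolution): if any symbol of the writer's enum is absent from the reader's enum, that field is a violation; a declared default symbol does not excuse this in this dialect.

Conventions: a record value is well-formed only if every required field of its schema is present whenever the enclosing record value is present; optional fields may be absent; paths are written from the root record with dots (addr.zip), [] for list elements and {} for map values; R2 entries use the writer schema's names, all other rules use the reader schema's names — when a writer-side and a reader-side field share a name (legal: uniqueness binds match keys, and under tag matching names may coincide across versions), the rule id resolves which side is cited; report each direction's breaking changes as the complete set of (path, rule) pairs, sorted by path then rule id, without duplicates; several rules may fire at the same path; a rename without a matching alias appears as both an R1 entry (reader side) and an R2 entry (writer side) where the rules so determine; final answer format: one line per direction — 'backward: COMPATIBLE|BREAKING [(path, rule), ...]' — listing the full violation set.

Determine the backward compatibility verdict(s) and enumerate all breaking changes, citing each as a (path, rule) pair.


arrows below run writer -> reader for Event
backward analysis of Event with v2 as reader and v1 as writer:
  Priority -> Priority, writer optional: kind aligns to kind
  list<float64> -> list<float64>, writer optional: codes aligns to codes
  Geo -> Geo, writer required: audit aligns to audit
  int64 -> int64, writer required: zip aligns to zip
  float32 -> float32, writer required: balance aligns to balance
  no writer field matches reader id
  leftover writer field: city
  leftover writer field: retries
  int32 -> int32, writer optional: audit.version aligns to audit.version
  int32 -> int32, writer optional: audit.age aligns to audit.age
  R1 fires at audit.age
  R2 fires at retries
  backward on Event therefore BREAKING (2)
checking off the Event differences that do not matter here:
  field version in record Geo: optional changed to required -> no rule fires on it in Event's dialect; the asked verdict holds
  field zip in record Event: tag 13 changed to 6 -> no rule fires on it in Event's dialect; the asked verdict holds
  removed field city from record Event (its key "city" joins the reserved list) -> its effect on Event is confined to the forward direction, not asked

backward: BREAKING [(audit.age, R1), (retries, R2)]


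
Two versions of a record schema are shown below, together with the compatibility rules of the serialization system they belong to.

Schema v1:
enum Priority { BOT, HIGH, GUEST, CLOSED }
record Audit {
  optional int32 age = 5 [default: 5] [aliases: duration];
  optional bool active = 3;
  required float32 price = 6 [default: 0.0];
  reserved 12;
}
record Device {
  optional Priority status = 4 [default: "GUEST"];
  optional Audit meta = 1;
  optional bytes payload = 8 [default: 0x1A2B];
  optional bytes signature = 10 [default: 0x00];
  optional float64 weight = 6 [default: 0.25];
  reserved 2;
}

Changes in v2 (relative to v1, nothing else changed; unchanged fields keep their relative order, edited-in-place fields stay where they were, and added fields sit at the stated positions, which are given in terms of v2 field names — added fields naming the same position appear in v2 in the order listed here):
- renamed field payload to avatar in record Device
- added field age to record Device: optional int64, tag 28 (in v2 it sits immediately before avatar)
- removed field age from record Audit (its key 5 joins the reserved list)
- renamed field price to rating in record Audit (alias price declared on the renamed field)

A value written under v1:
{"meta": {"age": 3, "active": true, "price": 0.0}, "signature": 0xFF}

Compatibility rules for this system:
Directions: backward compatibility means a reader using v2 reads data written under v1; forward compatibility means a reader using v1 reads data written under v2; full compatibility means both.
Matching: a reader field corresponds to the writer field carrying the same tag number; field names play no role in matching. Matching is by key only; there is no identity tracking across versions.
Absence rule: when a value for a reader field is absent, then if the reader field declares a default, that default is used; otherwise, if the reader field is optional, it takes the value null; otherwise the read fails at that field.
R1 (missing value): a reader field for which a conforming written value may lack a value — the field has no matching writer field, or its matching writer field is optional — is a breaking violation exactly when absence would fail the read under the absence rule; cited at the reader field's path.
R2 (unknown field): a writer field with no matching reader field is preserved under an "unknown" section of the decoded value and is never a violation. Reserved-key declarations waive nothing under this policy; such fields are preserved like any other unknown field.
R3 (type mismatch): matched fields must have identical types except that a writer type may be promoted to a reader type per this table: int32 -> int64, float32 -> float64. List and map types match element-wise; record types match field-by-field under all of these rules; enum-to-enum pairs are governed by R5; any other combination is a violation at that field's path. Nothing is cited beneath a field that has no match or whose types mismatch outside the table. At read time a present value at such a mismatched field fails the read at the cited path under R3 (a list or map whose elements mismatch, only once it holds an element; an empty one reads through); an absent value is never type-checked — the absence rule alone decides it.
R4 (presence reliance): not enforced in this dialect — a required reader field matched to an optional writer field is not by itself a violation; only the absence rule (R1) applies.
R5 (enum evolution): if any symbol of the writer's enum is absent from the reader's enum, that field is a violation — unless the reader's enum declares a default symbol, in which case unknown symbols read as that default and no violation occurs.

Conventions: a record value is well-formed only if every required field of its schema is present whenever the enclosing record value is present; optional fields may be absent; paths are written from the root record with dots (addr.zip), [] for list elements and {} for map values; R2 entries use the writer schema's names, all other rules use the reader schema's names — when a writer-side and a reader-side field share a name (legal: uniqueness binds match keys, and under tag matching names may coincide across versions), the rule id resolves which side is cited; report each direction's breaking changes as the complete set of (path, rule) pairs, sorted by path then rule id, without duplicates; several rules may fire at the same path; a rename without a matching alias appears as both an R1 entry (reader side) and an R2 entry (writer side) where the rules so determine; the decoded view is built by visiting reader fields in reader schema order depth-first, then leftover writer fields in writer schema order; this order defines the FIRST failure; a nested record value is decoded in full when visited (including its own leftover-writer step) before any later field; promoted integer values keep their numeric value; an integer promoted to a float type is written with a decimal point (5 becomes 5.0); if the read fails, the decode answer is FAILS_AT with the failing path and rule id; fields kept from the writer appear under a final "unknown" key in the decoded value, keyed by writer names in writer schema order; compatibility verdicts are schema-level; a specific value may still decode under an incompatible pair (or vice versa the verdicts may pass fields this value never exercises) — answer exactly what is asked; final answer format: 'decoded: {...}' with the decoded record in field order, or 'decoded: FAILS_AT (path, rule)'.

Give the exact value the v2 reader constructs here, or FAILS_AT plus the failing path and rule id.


decoded: {"status": "GUEST", "meta": {"active": true, "rating": 0.0, "unknown": {"age": 3}}, "age": null, "avatar": 0x1A2B, "signature": 0xFF, "weight": 0.25}

arrows below run writer -> reader for Device
migrating the Device value to v2:
  status := "GUEST" (no value, default fills)
  meta.active := true
  meta.rating := 0.0 (from writer price)
  writer meta.age: kept under "unknown"
  age := null (not supplied -> null)
  avatar := 0x1A2B (no value, default fills)
  signature := 0xFF
  weight := 0.25 (no value, default fills)
  => decoded: {"status": "GUEST", "meta": {"active": true, "rating": 0.0, "unknown": {"age": 3}}, "age": null, "avatar": 0x1A2B, "signature": 0xFF, "weight": 0.25}


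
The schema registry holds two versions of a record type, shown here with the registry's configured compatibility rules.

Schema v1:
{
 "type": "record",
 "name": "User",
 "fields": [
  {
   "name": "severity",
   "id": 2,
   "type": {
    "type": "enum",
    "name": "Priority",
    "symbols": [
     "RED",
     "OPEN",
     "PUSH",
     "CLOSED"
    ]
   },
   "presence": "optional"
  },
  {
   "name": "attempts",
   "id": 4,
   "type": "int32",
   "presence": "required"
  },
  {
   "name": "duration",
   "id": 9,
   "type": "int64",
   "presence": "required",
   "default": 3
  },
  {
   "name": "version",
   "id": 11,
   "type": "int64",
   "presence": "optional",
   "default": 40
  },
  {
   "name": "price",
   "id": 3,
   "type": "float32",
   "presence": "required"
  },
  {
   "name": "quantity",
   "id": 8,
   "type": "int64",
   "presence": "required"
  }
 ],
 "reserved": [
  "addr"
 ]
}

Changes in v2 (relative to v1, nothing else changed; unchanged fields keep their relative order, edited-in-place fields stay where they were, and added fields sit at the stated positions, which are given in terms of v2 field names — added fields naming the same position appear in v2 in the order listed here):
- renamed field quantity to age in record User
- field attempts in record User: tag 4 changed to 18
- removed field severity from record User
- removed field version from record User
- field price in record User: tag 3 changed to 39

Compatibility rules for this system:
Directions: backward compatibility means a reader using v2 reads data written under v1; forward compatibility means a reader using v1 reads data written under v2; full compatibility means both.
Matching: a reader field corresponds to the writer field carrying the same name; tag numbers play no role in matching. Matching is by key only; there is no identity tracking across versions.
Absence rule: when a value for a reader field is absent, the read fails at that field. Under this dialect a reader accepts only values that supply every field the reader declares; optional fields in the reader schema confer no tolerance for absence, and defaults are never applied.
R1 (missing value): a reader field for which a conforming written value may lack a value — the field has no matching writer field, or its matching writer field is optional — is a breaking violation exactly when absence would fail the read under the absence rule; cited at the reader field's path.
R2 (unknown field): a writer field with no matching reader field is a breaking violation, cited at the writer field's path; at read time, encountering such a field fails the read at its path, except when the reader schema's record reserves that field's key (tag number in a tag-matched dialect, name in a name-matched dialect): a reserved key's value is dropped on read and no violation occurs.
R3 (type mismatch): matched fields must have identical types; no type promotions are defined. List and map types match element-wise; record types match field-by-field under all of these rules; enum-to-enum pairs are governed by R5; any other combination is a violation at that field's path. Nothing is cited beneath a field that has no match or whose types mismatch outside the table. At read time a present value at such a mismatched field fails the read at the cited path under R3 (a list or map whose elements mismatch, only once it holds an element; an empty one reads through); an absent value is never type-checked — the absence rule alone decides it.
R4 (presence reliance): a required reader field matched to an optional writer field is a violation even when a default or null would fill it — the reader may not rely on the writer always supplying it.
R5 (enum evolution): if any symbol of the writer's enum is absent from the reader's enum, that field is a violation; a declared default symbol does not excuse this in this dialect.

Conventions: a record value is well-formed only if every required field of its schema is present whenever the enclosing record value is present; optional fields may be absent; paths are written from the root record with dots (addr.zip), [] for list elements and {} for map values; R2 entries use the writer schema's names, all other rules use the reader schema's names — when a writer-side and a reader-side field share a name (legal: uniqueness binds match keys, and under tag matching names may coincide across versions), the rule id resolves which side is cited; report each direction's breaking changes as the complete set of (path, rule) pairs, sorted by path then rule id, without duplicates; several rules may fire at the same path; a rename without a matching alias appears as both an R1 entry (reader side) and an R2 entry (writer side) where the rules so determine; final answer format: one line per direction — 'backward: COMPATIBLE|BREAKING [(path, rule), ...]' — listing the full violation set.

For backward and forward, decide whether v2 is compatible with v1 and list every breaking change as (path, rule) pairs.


in User below, arrows point writer -> reader
backward for User (reader v2, writer v1):
  int32 -> int32, writer required: attempts aligns to attempts
  int64 -> int64, writer required: duration aligns to duration
  float32 -> float32, writer required: price aligns to price
  no writer field matches reader age
  writer field severity has no reader counterpart
  writer field version has no reader counterpart
  writer field quantity has no reader counterpart
  breaking: (age, R1)
  breaking: (quantity, R2)
  breaking: (severity, R2)
  breaking: (version, R2)
  => backward verdict for User: BREAKING, 4 violation(s)
forward for User (reader v1, writer v2):
  no writer field matches reader severity
  int32 -> int32, writer required: attempts aligns to attempts
  int64 -> int64, writer required: duration aligns to duration
  no writer field matches reader version
  float32 -> float32, writer required: price aligns to price
  no writer field matches reader quantity
  writer field age has no reader counterpart
  breaking: (age, R2)
  breaking: (quantity, R1)
  breaking: (severity, R1)
  breaking: (version, R1)
  => forward verdict for User: BREAKING, 4 violation(s)

backward: BREAKING [(age, R1), (quantity, R2), (severity, R2), (version, R2)]; forward: BREAKING [(age, R2), (quantity, R1), (severity, R1), (version, R1)]
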